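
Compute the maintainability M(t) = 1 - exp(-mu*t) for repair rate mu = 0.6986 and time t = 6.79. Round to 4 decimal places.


mu = 0.6986, t = 6.79
mu * t = 0.6986 * 6.79 = 4.7435
exp(-4.7435) = 0.0087
M(t) = 1 - 0.0087
M(t) = 0.9913

0.9913


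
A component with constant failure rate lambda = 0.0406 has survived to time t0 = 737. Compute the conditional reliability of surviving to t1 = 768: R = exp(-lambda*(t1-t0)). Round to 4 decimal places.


lambda = 0.0406
t0 = 737, t1 = 768
t1 - t0 = 31
lambda * (t1-t0) = 0.0406 * 31 = 1.2586
R = exp(-1.2586)
R = 0.2841

0.2841


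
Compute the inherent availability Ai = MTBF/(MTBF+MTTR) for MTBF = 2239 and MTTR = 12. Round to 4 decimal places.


MTBF = 2239
MTTR = 12
MTBF + MTTR = 2251
Ai = 2239 / 2251
Ai = 0.9947

0.9947


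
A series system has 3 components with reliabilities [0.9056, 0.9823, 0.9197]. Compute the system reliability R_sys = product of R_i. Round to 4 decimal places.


Components: [0.9056, 0.9823, 0.9197]
After component 1 (R=0.9056): product = 0.9056
After component 2 (R=0.9823): product = 0.8896
After component 3 (R=0.9197): product = 0.8181
R_sys = 0.8181

0.8181


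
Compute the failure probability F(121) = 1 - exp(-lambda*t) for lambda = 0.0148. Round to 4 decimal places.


lambda = 0.0148, t = 121
lambda * t = 1.7908
exp(-1.7908) = 0.1668
F(t) = 1 - 0.1668
F(t) = 0.8332

0.8332


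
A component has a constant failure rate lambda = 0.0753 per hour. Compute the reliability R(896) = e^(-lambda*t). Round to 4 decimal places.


lambda = 0.0753
t = 896
lambda * t = 67.4688
R(t) = e^(-67.4688)
R(t) = 0.0

0.0


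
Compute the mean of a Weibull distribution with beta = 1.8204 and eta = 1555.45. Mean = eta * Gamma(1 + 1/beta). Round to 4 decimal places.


beta = 1.8204, eta = 1555.45
1/beta = 0.5493
1 + 1/beta = 1.5493
Gamma(1.5493) = 0.8888
Mean = 1555.45 * 0.8888
Mean = 1382.5144

1382.5144


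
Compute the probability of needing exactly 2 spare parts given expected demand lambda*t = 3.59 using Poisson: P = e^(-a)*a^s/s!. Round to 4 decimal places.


a = 3.59, s = 2
e^(-a) = e^(-3.59) = 0.0276
a^s = 3.59^2 = 12.8881
s! = 2
P = 0.0276 * 12.8881 / 2
P = 0.1778

0.1778


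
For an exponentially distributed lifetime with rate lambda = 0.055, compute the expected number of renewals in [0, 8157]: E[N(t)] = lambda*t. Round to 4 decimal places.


lambda = 0.055
t = 8157
E[N(t)] = lambda * t
E[N(t)] = 0.055 * 8157
E[N(t)] = 448.635

448.635


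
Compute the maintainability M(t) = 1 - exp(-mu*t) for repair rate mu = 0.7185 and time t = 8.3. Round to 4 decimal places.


mu = 0.7185, t = 8.3
mu * t = 0.7185 * 8.3 = 5.9636
exp(-5.9636) = 0.0026
M(t) = 1 - 0.0026
M(t) = 0.9974

0.9974


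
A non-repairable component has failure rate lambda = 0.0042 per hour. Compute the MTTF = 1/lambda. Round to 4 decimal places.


lambda = 0.0042
MTTF = 1 / 0.0042
MTTF = 238.0952

238.0952


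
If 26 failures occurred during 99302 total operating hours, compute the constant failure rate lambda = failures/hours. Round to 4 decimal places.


failures = 26
total_hours = 99302
lambda = 26 / 99302
lambda = 0.0003

0.0003


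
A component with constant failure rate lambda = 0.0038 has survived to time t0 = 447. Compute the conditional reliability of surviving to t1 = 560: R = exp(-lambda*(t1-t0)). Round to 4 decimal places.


lambda = 0.0038
t0 = 447, t1 = 560
t1 - t0 = 113
lambda * (t1-t0) = 0.0038 * 113 = 0.4294
R = exp(-0.4294)
R = 0.6509

0.6509


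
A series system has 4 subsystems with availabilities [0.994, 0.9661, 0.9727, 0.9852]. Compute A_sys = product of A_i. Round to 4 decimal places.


Subsystems: [0.994, 0.9661, 0.9727, 0.9852]
After subsystem 1 (A=0.994): product = 0.994
After subsystem 2 (A=0.9661): product = 0.9603
After subsystem 3 (A=0.9727): product = 0.9341
After subsystem 4 (A=0.9852): product = 0.9203
A_sys = 0.9203

0.9203


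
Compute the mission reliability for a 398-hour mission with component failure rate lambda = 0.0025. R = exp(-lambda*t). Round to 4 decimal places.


lambda = 0.0025
mission_time = 398
lambda * t = 0.0025 * 398 = 0.995
R = exp(-0.995)
R = 0.3697

0.3697


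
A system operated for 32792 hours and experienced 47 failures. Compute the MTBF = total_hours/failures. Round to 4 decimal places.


total_hours = 32792
failures = 47
MTBF = 32792 / 47
MTBF = 697.7021

697.7021


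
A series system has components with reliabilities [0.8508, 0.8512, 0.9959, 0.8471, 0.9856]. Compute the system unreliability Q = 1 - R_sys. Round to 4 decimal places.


Components: [0.8508, 0.8512, 0.9959, 0.8471, 0.9856]
After component 1: product = 0.8508
After component 2: product = 0.7242
After component 3: product = 0.7212
After component 4: product = 0.611
After component 5: product = 0.6022
R_sys = 0.6022
Q = 1 - 0.6022 = 0.3978

0.3978


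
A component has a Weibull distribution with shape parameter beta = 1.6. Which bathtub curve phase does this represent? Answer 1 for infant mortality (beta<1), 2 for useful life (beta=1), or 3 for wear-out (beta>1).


beta = 1.6
Compare beta to 1:
beta < 1 => infant mortality (phase 1)
beta = 1 => useful life (phase 2)
beta > 1 => wear-out (phase 3)
Since beta = 1.6, this is wear-out (increasing failure rate)
Phase = 3

3


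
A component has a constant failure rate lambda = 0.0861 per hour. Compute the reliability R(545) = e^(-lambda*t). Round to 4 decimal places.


lambda = 0.0861
t = 545
lambda * t = 46.9245
R(t) = e^(-46.9245)
R(t) = 0.0

0.0


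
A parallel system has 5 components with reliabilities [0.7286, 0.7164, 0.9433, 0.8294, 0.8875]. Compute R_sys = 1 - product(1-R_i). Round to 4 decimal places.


Components: [0.7286, 0.7164, 0.9433, 0.8294, 0.8875]
(1 - 0.7286) = 0.2714, running product = 0.2714
(1 - 0.7164) = 0.2836, running product = 0.077
(1 - 0.9433) = 0.0567, running product = 0.0044
(1 - 0.8294) = 0.1706, running product = 0.0007
(1 - 0.8875) = 0.1125, running product = 0.0001
Product of (1-R_i) = 0.0001
R_sys = 1 - 0.0001 = 0.9999

0.9999


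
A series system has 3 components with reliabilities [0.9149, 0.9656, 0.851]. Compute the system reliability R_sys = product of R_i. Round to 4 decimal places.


Components: [0.9149, 0.9656, 0.851]
After component 1 (R=0.9149): product = 0.9149
After component 2 (R=0.9656): product = 0.8834
After component 3 (R=0.851): product = 0.7518
R_sys = 0.7518

0.7518


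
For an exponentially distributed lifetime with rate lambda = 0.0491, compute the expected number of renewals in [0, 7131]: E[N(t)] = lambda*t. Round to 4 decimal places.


lambda = 0.0491
t = 7131
E[N(t)] = lambda * t
E[N(t)] = 0.0491 * 7131
E[N(t)] = 350.1321

350.1321


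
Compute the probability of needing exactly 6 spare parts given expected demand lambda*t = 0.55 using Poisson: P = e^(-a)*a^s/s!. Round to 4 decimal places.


a = 0.55, s = 6
e^(-a) = e^(-0.55) = 0.5769
a^s = 0.55^6 = 0.0277
s! = 720
P = 0.5769 * 0.0277 / 720
P = 0.0

0.0


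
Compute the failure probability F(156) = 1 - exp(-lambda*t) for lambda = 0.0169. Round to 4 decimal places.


lambda = 0.0169, t = 156
lambda * t = 2.6364
exp(-2.6364) = 0.0716
F(t) = 1 - 0.0716
F(t) = 0.9284

0.9284


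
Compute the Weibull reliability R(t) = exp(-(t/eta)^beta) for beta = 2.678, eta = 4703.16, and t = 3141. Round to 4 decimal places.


beta = 2.678, eta = 4703.16, t = 3141
t/eta = 3141 / 4703.16 = 0.6678
(t/eta)^beta = 0.6678^2.678 = 0.3392
R(t) = exp(-0.3392)
R(t) = 0.7123

0.7123


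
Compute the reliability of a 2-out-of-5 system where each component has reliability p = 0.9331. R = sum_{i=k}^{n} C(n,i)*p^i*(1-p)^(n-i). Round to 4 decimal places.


k = 2, n = 5, p = 0.9331
i=2: C(5,2)=10 * 0.9331^2 * 0.0669^3 = 0.0026
i=3: C(5,3)=10 * 0.9331^3 * 0.0669^2 = 0.0364
i=4: C(5,4)=5 * 0.9331^4 * 0.0669^1 = 0.2536
i=5: C(5,5)=1 * 0.9331^5 * 0.0669^0 = 0.7074
R = sum of terms = 0.9999

0.9999


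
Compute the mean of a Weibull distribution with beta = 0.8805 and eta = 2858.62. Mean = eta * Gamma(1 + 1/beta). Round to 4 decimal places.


beta = 0.8805, eta = 2858.62
1/beta = 1.1357
1 + 1/beta = 2.1357
Gamma(2.1357) = 1.0652
Mean = 2858.62 * 1.0652
Mean = 3044.9867

3044.9867


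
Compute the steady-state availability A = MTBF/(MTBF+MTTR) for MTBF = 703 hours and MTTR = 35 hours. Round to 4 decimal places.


MTBF = 703
MTTR = 35
MTBF + MTTR = 738
A = 703 / 738
A = 0.9526

0.9526


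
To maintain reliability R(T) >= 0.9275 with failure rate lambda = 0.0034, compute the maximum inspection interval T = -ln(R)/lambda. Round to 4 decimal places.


R_target = 0.9275
lambda = 0.0034
-ln(0.9275) = 0.0753
T = 0.0753 / 0.0034
T = 22.136

22.136


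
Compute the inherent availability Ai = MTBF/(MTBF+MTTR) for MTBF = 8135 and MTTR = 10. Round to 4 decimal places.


MTBF = 8135
MTTR = 10
MTBF + MTTR = 8145
Ai = 8135 / 8145
Ai = 0.9988

0.9988


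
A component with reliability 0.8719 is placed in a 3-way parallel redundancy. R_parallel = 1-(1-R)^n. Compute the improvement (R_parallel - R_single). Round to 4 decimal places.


R_single = 0.8719, n = 3
1 - R_single = 0.1281
(1 - R_single)^n = 0.1281^3 = 0.0021
R_parallel = 1 - 0.0021 = 0.9979
Improvement = 0.9979 - 0.8719
Improvement = 0.126

0.126


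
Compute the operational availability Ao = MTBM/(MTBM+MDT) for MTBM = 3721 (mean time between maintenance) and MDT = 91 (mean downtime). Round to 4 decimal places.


MTBM = 3721
MDT = 91
MTBM + MDT = 3812
Ao = 3721 / 3812
Ao = 0.9761

0.9761


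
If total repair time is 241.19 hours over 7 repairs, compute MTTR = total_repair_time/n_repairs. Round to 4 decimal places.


total_repair_time = 241.19
n_repairs = 7
MTTR = 241.19 / 7
MTTR = 34.4557

34.4557


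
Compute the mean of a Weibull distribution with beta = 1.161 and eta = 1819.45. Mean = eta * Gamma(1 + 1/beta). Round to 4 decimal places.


beta = 1.161, eta = 1819.45
1/beta = 0.8613
1 + 1/beta = 1.8613
Gamma(1.8613) = 0.9491
Mean = 1819.45 * 0.9491
Mean = 1726.8415

1726.8415


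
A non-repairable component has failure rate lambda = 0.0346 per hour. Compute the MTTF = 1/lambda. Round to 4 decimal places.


lambda = 0.0346
MTTF = 1 / 0.0346
MTTF = 28.9017

28.9017


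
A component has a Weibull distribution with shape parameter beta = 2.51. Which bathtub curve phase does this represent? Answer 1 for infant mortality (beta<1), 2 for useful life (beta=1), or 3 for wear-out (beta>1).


beta = 2.51
Compare beta to 1:
beta < 1 => infant mortality (phase 1)
beta = 1 => useful life (phase 2)
beta > 1 => wear-out (phase 3)
Since beta = 2.51, this is wear-out (increasing failure rate)
Phase = 3

3


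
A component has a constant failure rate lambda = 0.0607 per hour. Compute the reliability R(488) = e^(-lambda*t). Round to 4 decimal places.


lambda = 0.0607
t = 488
lambda * t = 29.6216
R(t) = e^(-29.6216)
R(t) = 0.0

0.0


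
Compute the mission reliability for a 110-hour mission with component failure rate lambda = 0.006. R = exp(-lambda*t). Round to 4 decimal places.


lambda = 0.006
mission_time = 110
lambda * t = 0.006 * 110 = 0.66
R = exp(-0.66)
R = 0.5169

0.5169


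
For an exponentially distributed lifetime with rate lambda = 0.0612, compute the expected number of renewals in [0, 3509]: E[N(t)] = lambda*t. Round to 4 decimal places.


lambda = 0.0612
t = 3509
E[N(t)] = lambda * t
E[N(t)] = 0.0612 * 3509
E[N(t)] = 214.7508

214.7508


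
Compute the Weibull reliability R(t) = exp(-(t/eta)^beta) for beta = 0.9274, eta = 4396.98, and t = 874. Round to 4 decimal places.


beta = 0.9274, eta = 4396.98, t = 874
t/eta = 874 / 4396.98 = 0.1988
(t/eta)^beta = 0.1988^0.9274 = 0.2235
R(t) = exp(-0.2235)
R(t) = 0.7997

0.7997


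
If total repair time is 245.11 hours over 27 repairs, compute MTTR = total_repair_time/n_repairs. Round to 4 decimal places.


total_repair_time = 245.11
n_repairs = 27
MTTR = 245.11 / 27
MTTR = 9.0781

9.0781


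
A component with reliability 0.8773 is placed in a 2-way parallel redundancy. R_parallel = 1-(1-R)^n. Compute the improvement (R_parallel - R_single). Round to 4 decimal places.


R_single = 0.8773, n = 2
1 - R_single = 0.1227
(1 - R_single)^n = 0.1227^2 = 0.0151
R_parallel = 1 - 0.0151 = 0.9849
Improvement = 0.9849 - 0.8773
Improvement = 0.1076

0.1076


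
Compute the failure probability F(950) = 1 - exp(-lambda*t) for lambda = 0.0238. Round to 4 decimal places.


lambda = 0.0238, t = 950
lambda * t = 22.61
exp(-22.61) = 0.0
F(t) = 1 - 0.0
F(t) = 1.0

1.0


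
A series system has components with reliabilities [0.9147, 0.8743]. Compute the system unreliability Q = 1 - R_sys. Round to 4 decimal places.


Components: [0.9147, 0.8743]
After component 1: product = 0.9147
After component 2: product = 0.7997
R_sys = 0.7997
Q = 1 - 0.7997 = 0.2003

0.2003


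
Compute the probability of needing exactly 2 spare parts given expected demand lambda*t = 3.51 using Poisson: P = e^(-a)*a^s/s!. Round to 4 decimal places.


a = 3.51, s = 2
e^(-a) = e^(-3.51) = 0.0299
a^s = 3.51^2 = 12.3201
s! = 2
P = 0.0299 * 12.3201 / 2
P = 0.1842

0.1842


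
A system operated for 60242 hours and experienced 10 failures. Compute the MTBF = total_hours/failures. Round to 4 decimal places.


total_hours = 60242
failures = 10
MTBF = 60242 / 10
MTBF = 6024.2

6024.2


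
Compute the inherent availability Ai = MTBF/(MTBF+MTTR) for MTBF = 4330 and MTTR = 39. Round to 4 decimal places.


MTBF = 4330
MTTR = 39
MTBF + MTTR = 4369
Ai = 4330 / 4369
Ai = 0.9911

0.9911


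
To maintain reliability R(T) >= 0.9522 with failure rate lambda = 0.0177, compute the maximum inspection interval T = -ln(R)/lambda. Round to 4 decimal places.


R_target = 0.9522
lambda = 0.0177
-ln(0.9522) = 0.049
T = 0.049 / 0.0177
T = 2.7672

2.7672


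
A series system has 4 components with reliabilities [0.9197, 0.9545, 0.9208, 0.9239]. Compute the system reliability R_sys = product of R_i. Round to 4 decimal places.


Components: [0.9197, 0.9545, 0.9208, 0.9239]
After component 1 (R=0.9197): product = 0.9197
After component 2 (R=0.9545): product = 0.8779
After component 3 (R=0.9208): product = 0.8083
After component 4 (R=0.9239): product = 0.7468
R_sys = 0.7468

0.7468


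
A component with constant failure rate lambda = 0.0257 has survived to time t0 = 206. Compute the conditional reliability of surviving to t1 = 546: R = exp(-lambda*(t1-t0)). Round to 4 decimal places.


lambda = 0.0257
t0 = 206, t1 = 546
t1 - t0 = 340
lambda * (t1-t0) = 0.0257 * 340 = 8.738
R = exp(-8.738)
R = 0.0002

0.0002


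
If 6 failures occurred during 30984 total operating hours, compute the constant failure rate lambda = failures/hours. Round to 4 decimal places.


failures = 6
total_hours = 30984
lambda = 6 / 30984
lambda = 0.0002

0.0002


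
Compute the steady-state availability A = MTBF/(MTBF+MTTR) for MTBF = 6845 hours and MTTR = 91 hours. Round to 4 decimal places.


MTBF = 6845
MTTR = 91
MTBF + MTTR = 6936
A = 6845 / 6936
A = 0.9869

0.9869


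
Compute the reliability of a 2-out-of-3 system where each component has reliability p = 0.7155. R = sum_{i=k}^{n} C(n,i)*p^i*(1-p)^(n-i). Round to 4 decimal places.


k = 2, n = 3, p = 0.7155
i=2: C(3,2)=3 * 0.7155^2 * 0.2845^1 = 0.4369
i=3: C(3,3)=1 * 0.7155^3 * 0.2845^0 = 0.3663
R = sum of terms = 0.8032

0.8032


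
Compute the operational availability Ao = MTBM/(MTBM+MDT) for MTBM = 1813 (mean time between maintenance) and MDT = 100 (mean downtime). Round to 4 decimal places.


MTBM = 1813
MDT = 100
MTBM + MDT = 1913
Ao = 1813 / 1913
Ao = 0.9477

0.9477


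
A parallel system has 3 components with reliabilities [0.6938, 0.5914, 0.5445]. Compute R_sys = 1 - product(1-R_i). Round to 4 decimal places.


Components: [0.6938, 0.5914, 0.5445]
(1 - 0.6938) = 0.3062, running product = 0.3062
(1 - 0.5914) = 0.4086, running product = 0.1251
(1 - 0.5445) = 0.4555, running product = 0.057
Product of (1-R_i) = 0.057
R_sys = 1 - 0.057 = 0.943

0.943


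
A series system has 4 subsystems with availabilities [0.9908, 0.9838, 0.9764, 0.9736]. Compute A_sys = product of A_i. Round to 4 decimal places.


Subsystems: [0.9908, 0.9838, 0.9764, 0.9736]
After subsystem 1 (A=0.9908): product = 0.9908
After subsystem 2 (A=0.9838): product = 0.9747
After subsystem 3 (A=0.9764): product = 0.9517
After subsystem 4 (A=0.9736): product = 0.9266
A_sys = 0.9266

0.9266


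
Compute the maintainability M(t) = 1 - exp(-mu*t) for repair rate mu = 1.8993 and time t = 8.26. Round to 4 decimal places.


mu = 1.8993, t = 8.26
mu * t = 1.8993 * 8.26 = 15.6882
exp(-15.6882) = 0.0
M(t) = 1 - 0.0
M(t) = 1.0

1.0


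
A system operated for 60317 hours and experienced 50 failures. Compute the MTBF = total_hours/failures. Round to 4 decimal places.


total_hours = 60317
failures = 50
MTBF = 60317 / 50
MTBF = 1206.34

1206.34


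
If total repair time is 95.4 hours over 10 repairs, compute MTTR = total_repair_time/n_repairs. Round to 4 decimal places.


total_repair_time = 95.4
n_repairs = 10
MTTR = 95.4 / 10
MTTR = 9.54

9.54


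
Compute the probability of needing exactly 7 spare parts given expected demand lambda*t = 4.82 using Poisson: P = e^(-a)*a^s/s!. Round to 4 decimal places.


a = 4.82, s = 7
e^(-a) = e^(-4.82) = 0.0081
a^s = 4.82^7 = 60440.6697
s! = 5040
P = 0.0081 * 60440.6697 / 5040
P = 0.0967

0.0967


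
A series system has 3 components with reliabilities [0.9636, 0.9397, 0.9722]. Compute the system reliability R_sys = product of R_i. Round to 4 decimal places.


Components: [0.9636, 0.9397, 0.9722]
After component 1 (R=0.9636): product = 0.9636
After component 2 (R=0.9397): product = 0.9055
After component 3 (R=0.9722): product = 0.8803
R_sys = 0.8803

0.8803


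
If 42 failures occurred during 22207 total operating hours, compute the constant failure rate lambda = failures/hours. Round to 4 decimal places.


failures = 42
total_hours = 22207
lambda = 42 / 22207
lambda = 0.0019

0.0019


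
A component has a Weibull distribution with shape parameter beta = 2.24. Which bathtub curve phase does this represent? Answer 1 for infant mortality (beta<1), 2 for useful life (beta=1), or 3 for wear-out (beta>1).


beta = 2.24
Compare beta to 1:
beta < 1 => infant mortality (phase 1)
beta = 1 => useful life (phase 2)
beta > 1 => wear-out (phase 3)
Since beta = 2.24, this is wear-out (increasing failure rate)
Phase = 3

3


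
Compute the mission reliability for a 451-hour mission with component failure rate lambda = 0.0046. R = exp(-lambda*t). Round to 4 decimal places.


lambda = 0.0046
mission_time = 451
lambda * t = 0.0046 * 451 = 2.0746
R = exp(-2.0746)
R = 0.1256

0.1256


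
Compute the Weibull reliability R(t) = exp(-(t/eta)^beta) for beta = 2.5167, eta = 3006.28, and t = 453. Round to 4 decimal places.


beta = 2.5167, eta = 3006.28, t = 453
t/eta = 453 / 3006.28 = 0.1507
(t/eta)^beta = 0.1507^2.5167 = 0.0085
R(t) = exp(-0.0085)
R(t) = 0.9915

0.9915


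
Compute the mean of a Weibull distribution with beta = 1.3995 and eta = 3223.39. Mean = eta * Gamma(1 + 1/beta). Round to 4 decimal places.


beta = 1.3995, eta = 3223.39
1/beta = 0.7145
1 + 1/beta = 1.7145
Gamma(1.7145) = 0.9115
Mean = 3223.39 * 0.9115
Mean = 2938.0378

2938.0378


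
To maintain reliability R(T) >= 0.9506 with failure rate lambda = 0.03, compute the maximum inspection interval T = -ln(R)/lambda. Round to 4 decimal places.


R_target = 0.9506
lambda = 0.03
-ln(0.9506) = 0.0507
T = 0.0507 / 0.03
T = 1.6887

1.6887


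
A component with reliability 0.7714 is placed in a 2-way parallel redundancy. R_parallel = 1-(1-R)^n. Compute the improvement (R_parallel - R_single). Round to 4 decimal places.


R_single = 0.7714, n = 2
1 - R_single = 0.2286
(1 - R_single)^n = 0.2286^2 = 0.0523
R_parallel = 1 - 0.0523 = 0.9477
Improvement = 0.9477 - 0.7714
Improvement = 0.1763

0.1763


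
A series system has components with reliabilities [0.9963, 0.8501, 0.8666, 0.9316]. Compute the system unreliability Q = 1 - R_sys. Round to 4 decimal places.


Components: [0.9963, 0.8501, 0.8666, 0.9316]
After component 1: product = 0.9963
After component 2: product = 0.847
After component 3: product = 0.734
After component 4: product = 0.6838
R_sys = 0.6838
Q = 1 - 0.6838 = 0.3162

0.3162


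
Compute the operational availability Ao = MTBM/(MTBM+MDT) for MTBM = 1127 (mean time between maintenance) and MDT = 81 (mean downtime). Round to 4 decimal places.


MTBM = 1127
MDT = 81
MTBM + MDT = 1208
Ao = 1127 / 1208
Ao = 0.9329

0.9329


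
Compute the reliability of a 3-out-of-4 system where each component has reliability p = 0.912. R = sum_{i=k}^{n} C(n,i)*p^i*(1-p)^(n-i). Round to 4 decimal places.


k = 3, n = 4, p = 0.912
i=3: C(4,3)=4 * 0.912^3 * 0.088^1 = 0.267
i=4: C(4,4)=1 * 0.912^4 * 0.088^0 = 0.6918
R = sum of terms = 0.9588

0.9588


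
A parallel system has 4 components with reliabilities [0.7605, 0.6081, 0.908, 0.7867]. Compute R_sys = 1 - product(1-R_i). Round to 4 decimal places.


Components: [0.7605, 0.6081, 0.908, 0.7867]
(1 - 0.7605) = 0.2395, running product = 0.2395
(1 - 0.6081) = 0.3919, running product = 0.0939
(1 - 0.908) = 0.092, running product = 0.0086
(1 - 0.7867) = 0.2133, running product = 0.0018
Product of (1-R_i) = 0.0018
R_sys = 1 - 0.0018 = 0.9982

0.9982


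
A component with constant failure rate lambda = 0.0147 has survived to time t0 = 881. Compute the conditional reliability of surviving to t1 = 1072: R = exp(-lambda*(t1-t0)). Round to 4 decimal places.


lambda = 0.0147
t0 = 881, t1 = 1072
t1 - t0 = 191
lambda * (t1-t0) = 0.0147 * 191 = 2.8077
R = exp(-2.8077)
R = 0.0603

0.0603


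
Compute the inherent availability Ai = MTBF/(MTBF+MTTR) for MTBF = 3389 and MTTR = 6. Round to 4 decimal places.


MTBF = 3389
MTTR = 6
MTBF + MTTR = 3395
Ai = 3389 / 3395
Ai = 0.9982

0.9982


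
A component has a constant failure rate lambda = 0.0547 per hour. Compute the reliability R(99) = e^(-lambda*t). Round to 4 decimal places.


lambda = 0.0547
t = 99
lambda * t = 5.4153
R(t) = e^(-5.4153)
R(t) = 0.0044

0.0044


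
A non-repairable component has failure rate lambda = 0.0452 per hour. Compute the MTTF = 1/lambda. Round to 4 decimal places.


lambda = 0.0452
MTTF = 1 / 0.0452
MTTF = 22.1239

22.1239


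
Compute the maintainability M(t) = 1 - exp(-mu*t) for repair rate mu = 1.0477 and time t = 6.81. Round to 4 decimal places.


mu = 1.0477, t = 6.81
mu * t = 1.0477 * 6.81 = 7.1348
exp(-7.1348) = 0.0008
M(t) = 1 - 0.0008
M(t) = 0.9992

0.9992


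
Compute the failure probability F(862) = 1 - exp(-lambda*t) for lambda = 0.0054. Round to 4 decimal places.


lambda = 0.0054, t = 862
lambda * t = 4.6548
exp(-4.6548) = 0.0095
F(t) = 1 - 0.0095
F(t) = 0.9905

0.9905


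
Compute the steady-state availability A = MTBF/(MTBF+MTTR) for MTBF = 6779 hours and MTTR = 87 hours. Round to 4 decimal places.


MTBF = 6779
MTTR = 87
MTBF + MTTR = 6866
A = 6779 / 6866
A = 0.9873

0.9873


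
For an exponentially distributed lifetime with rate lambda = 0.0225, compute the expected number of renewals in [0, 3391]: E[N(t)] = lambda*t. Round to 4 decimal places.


lambda = 0.0225
t = 3391
E[N(t)] = lambda * t
E[N(t)] = 0.0225 * 3391
E[N(t)] = 76.2975

76.2975


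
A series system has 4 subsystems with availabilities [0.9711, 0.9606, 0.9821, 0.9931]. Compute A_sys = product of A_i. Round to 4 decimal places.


Subsystems: [0.9711, 0.9606, 0.9821, 0.9931]
After subsystem 1 (A=0.9711): product = 0.9711
After subsystem 2 (A=0.9606): product = 0.9328
After subsystem 3 (A=0.9821): product = 0.9161
After subsystem 4 (A=0.9931): product = 0.9098
A_sys = 0.9098

0.9098


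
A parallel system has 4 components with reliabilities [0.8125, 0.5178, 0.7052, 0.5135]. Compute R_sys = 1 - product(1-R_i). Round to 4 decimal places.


Components: [0.8125, 0.5178, 0.7052, 0.5135]
(1 - 0.8125) = 0.1875, running product = 0.1875
(1 - 0.5178) = 0.4822, running product = 0.0904
(1 - 0.7052) = 0.2948, running product = 0.0267
(1 - 0.5135) = 0.4865, running product = 0.013
Product of (1-R_i) = 0.013
R_sys = 1 - 0.013 = 0.987

0.987


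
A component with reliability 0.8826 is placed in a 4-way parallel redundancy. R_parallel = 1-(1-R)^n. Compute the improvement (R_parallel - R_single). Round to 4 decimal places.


R_single = 0.8826, n = 4
1 - R_single = 0.1174
(1 - R_single)^n = 0.1174^4 = 0.0002
R_parallel = 1 - 0.0002 = 0.9998
Improvement = 0.9998 - 0.8826
Improvement = 0.1172

0.1172


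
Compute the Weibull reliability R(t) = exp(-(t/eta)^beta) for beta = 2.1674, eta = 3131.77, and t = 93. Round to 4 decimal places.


beta = 2.1674, eta = 3131.77, t = 93
t/eta = 93 / 3131.77 = 0.0297
(t/eta)^beta = 0.0297^2.1674 = 0.0005
R(t) = exp(-0.0005)
R(t) = 0.9995

0.9995


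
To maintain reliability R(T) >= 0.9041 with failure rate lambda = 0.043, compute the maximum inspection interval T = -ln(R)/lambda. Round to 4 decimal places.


R_target = 0.9041
lambda = 0.043
-ln(0.9041) = 0.1008
T = 0.1008 / 0.043
T = 2.3445

2.3445


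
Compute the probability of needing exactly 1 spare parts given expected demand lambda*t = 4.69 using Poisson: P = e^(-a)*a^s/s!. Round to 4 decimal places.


a = 4.69, s = 1
e^(-a) = e^(-4.69) = 0.0092
a^s = 4.69^1 = 4.69
s! = 1
P = 0.0092 * 4.69 / 1
P = 0.0431

0.0431


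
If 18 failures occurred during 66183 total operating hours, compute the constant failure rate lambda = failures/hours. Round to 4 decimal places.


failures = 18
total_hours = 66183
lambda = 18 / 66183
lambda = 0.0003

0.0003


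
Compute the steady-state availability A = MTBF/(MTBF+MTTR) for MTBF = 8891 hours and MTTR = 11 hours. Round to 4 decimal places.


MTBF = 8891
MTTR = 11
MTBF + MTTR = 8902
A = 8891 / 8902
A = 0.9988

0.9988


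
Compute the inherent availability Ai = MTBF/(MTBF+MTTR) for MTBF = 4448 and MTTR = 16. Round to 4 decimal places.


MTBF = 4448
MTTR = 16
MTBF + MTTR = 4464
Ai = 4448 / 4464
Ai = 0.9964

0.9964


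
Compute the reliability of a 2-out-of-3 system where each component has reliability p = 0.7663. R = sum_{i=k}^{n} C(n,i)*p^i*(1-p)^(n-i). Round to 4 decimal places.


k = 2, n = 3, p = 0.7663
i=2: C(3,2)=3 * 0.7663^2 * 0.2337^1 = 0.4117
i=3: C(3,3)=1 * 0.7663^3 * 0.2337^0 = 0.45
R = sum of terms = 0.8617

0.8617


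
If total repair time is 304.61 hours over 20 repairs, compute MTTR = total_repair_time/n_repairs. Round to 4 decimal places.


total_repair_time = 304.61
n_repairs = 20
MTTR = 304.61 / 20
MTTR = 15.2305

15.2305


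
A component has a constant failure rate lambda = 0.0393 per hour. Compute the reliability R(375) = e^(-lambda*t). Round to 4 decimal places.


lambda = 0.0393
t = 375
lambda * t = 14.7375
R(t) = e^(-14.7375)
R(t) = 0.0

0.0


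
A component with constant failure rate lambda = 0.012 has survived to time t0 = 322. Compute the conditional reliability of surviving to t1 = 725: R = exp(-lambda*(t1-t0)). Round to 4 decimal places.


lambda = 0.012
t0 = 322, t1 = 725
t1 - t0 = 403
lambda * (t1-t0) = 0.012 * 403 = 4.836
R = exp(-4.836)
R = 0.0079

0.0079


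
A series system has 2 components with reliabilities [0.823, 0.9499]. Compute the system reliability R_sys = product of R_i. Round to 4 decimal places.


Components: [0.823, 0.9499]
After component 1 (R=0.823): product = 0.823
After component 2 (R=0.9499): product = 0.7818
R_sys = 0.7818

0.7818


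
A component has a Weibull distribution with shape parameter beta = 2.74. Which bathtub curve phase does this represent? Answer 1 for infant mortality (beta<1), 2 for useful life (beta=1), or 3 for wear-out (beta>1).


beta = 2.74
Compare beta to 1:
beta < 1 => infant mortality (phase 1)
beta = 1 => useful life (phase 2)
beta > 1 => wear-out (phase 3)
Since beta = 2.74, this is wear-out (increasing failure rate)
Phase = 3

3


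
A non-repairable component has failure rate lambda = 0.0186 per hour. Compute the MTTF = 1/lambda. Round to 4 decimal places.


lambda = 0.0186
MTTF = 1 / 0.0186
MTTF = 53.7634

53.7634


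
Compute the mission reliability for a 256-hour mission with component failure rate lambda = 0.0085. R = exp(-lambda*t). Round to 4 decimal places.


lambda = 0.0085
mission_time = 256
lambda * t = 0.0085 * 256 = 2.176
R = exp(-2.176)
R = 0.1135

0.1135


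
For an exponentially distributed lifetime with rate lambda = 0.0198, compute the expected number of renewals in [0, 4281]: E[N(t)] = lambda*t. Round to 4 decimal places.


lambda = 0.0198
t = 4281
E[N(t)] = lambda * t
E[N(t)] = 0.0198 * 4281
E[N(t)] = 84.7638

84.7638


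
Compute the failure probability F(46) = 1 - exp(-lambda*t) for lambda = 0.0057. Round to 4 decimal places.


lambda = 0.0057, t = 46
lambda * t = 0.2622
exp(-0.2622) = 0.7694
F(t) = 1 - 0.7694
F(t) = 0.2306

0.2306


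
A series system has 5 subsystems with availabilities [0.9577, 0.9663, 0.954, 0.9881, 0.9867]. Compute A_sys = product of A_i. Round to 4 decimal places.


Subsystems: [0.9577, 0.9663, 0.954, 0.9881, 0.9867]
After subsystem 1 (A=0.9577): product = 0.9577
After subsystem 2 (A=0.9663): product = 0.9254
After subsystem 3 (A=0.954): product = 0.8829
After subsystem 4 (A=0.9881): product = 0.8723
After subsystem 5 (A=0.9867): product = 0.8607
A_sys = 0.8607

0.8607


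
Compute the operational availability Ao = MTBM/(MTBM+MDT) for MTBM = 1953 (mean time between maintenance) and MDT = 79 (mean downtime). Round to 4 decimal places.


MTBM = 1953
MDT = 79
MTBM + MDT = 2032
Ao = 1953 / 2032
Ao = 0.9611

0.9611


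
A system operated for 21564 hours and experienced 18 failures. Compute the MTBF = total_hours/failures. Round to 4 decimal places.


total_hours = 21564
failures = 18
MTBF = 21564 / 18
MTBF = 1198.0

1198.0


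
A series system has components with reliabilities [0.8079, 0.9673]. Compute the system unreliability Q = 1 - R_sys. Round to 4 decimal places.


Components: [0.8079, 0.9673]
After component 1: product = 0.8079
After component 2: product = 0.7815
R_sys = 0.7815
Q = 1 - 0.7815 = 0.2185

0.2185


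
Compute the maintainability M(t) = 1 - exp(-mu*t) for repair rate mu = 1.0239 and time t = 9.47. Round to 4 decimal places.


mu = 1.0239, t = 9.47
mu * t = 1.0239 * 9.47 = 9.6963
exp(-9.6963) = 0.0001
M(t) = 1 - 0.0001
M(t) = 0.9999

0.9999


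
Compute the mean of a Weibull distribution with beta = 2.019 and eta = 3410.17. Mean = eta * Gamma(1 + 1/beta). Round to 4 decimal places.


beta = 2.019, eta = 3410.17
1/beta = 0.4953
1 + 1/beta = 1.4953
Gamma(1.4953) = 0.8861
Mean = 3410.17 * 0.8861
Mean = 3021.6969

3021.6969


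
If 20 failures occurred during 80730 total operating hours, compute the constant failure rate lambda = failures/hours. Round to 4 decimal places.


failures = 20
total_hours = 80730
lambda = 20 / 80730
lambda = 0.0002

0.0002


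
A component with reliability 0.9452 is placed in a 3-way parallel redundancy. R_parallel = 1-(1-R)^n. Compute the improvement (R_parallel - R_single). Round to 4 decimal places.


R_single = 0.9452, n = 3
1 - R_single = 0.0548
(1 - R_single)^n = 0.0548^3 = 0.0002
R_parallel = 1 - 0.0002 = 0.9998
Improvement = 0.9998 - 0.9452
Improvement = 0.0546

0.0546


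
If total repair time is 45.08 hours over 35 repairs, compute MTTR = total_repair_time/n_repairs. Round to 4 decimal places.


total_repair_time = 45.08
n_repairs = 35
MTTR = 45.08 / 35
MTTR = 1.288

1.288


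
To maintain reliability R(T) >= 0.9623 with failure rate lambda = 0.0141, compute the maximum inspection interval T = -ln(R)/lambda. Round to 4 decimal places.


R_target = 0.9623
lambda = 0.0141
-ln(0.9623) = 0.0384
T = 0.0384 / 0.0141
T = 2.7255

2.7255


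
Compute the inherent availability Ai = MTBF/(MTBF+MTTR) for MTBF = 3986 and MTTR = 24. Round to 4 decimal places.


MTBF = 3986
MTTR = 24
MTBF + MTTR = 4010
Ai = 3986 / 4010
Ai = 0.994

0.994


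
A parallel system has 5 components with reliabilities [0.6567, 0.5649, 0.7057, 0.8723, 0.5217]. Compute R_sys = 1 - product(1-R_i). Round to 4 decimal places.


Components: [0.6567, 0.5649, 0.7057, 0.8723, 0.5217]
(1 - 0.6567) = 0.3433, running product = 0.3433
(1 - 0.5649) = 0.4351, running product = 0.1494
(1 - 0.7057) = 0.2943, running product = 0.044
(1 - 0.8723) = 0.1277, running product = 0.0056
(1 - 0.5217) = 0.4783, running product = 0.0027
Product of (1-R_i) = 0.0027
R_sys = 1 - 0.0027 = 0.9973

0.9973


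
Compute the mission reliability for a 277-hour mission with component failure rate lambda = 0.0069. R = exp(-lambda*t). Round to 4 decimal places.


lambda = 0.0069
mission_time = 277
lambda * t = 0.0069 * 277 = 1.9113
R = exp(-1.9113)
R = 0.1479

0.1479


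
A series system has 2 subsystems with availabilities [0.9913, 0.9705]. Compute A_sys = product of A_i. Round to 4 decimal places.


Subsystems: [0.9913, 0.9705]
After subsystem 1 (A=0.9913): product = 0.9913
After subsystem 2 (A=0.9705): product = 0.9621
A_sys = 0.9621

0.9621


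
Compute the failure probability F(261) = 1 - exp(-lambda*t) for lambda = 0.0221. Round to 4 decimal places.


lambda = 0.0221, t = 261
lambda * t = 5.7681
exp(-5.7681) = 0.0031
F(t) = 1 - 0.0031
F(t) = 0.9969

0.9969


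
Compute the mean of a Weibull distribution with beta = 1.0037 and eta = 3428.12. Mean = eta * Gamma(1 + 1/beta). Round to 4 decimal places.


beta = 1.0037, eta = 3428.12
1/beta = 0.9963
1 + 1/beta = 1.9963
Gamma(1.9963) = 0.9984
Mean = 3428.12 * 0.9984
Mean = 3422.7963

3422.7963


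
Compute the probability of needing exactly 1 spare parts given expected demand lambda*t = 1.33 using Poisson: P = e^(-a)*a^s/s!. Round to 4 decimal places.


a = 1.33, s = 1
e^(-a) = e^(-1.33) = 0.2645
a^s = 1.33^1 = 1.33
s! = 1
P = 0.2645 * 1.33 / 1
P = 0.3518

0.3518


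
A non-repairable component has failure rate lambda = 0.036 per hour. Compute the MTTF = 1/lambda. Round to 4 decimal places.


lambda = 0.036
MTTF = 1 / 0.036
MTTF = 27.7778

27.7778


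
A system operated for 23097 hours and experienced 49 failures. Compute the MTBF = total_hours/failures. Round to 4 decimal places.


total_hours = 23097
failures = 49
MTBF = 23097 / 49
MTBF = 471.3673

471.3673


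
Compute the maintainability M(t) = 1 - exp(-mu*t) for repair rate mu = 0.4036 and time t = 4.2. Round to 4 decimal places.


mu = 0.4036, t = 4.2
mu * t = 0.4036 * 4.2 = 1.6951
exp(-1.6951) = 0.1836
M(t) = 1 - 0.1836
M(t) = 0.8164

0.8164


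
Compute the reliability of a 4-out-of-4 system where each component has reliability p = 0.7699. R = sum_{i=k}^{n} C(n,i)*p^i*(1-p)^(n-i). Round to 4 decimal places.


k = 4, n = 4, p = 0.7699
i=4: C(4,4)=1 * 0.7699^4 * 0.2301^0 = 0.3513
R = sum of terms = 0.3513

0.3513


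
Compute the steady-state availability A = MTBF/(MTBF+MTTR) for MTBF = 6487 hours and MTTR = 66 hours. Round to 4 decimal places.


MTBF = 6487
MTTR = 66
MTBF + MTTR = 6553
A = 6487 / 6553
A = 0.9899

0.9899


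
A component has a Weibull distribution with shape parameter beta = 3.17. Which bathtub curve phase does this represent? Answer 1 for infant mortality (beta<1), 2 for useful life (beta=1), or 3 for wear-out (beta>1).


beta = 3.17
Compare beta to 1:
beta < 1 => infant mortality (phase 1)
beta = 1 => useful life (phase 2)
beta > 1 => wear-out (phase 3)
Since beta = 3.17, this is wear-out (increasing failure rate)
Phase = 3

3


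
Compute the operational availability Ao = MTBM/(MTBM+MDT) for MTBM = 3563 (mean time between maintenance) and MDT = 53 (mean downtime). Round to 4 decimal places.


MTBM = 3563
MDT = 53
MTBM + MDT = 3616
Ao = 3563 / 3616
Ao = 0.9853

0.9853


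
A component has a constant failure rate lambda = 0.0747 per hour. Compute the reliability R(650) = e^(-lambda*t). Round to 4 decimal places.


lambda = 0.0747
t = 650
lambda * t = 48.555
R(t) = e^(-48.555)
R(t) = 0.0

0.0


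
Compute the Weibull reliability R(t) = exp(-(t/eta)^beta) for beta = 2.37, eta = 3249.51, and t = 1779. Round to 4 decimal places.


beta = 2.37, eta = 3249.51, t = 1779
t/eta = 1779 / 3249.51 = 0.5475
(t/eta)^beta = 0.5475^2.37 = 0.2398
R(t) = exp(-0.2398)
R(t) = 0.7868

0.7868


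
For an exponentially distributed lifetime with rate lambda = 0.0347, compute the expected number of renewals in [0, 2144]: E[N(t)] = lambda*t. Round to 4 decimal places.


lambda = 0.0347
t = 2144
E[N(t)] = lambda * t
E[N(t)] = 0.0347 * 2144
E[N(t)] = 74.3968

74.3968


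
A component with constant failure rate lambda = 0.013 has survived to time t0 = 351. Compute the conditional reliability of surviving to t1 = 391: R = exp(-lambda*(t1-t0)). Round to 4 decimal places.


lambda = 0.013
t0 = 351, t1 = 391
t1 - t0 = 40
lambda * (t1-t0) = 0.013 * 40 = 0.52
R = exp(-0.52)
R = 0.5945

0.5945


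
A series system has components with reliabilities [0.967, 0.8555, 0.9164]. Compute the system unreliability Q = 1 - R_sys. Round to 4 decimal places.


Components: [0.967, 0.8555, 0.9164]
After component 1: product = 0.967
After component 2: product = 0.8273
After component 3: product = 0.7581
R_sys = 0.7581
Q = 1 - 0.7581 = 0.2419

0.2419


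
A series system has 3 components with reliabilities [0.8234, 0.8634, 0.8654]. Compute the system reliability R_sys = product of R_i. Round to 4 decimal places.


Components: [0.8234, 0.8634, 0.8654]
After component 1 (R=0.8234): product = 0.8234
After component 2 (R=0.8634): product = 0.7109
After component 3 (R=0.8654): product = 0.6152
R_sys = 0.6152

0.6152


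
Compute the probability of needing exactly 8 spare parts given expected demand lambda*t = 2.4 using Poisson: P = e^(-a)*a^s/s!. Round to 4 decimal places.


a = 2.4, s = 8
e^(-a) = e^(-2.4) = 0.0907
a^s = 2.4^8 = 1100.7531
s! = 40320
P = 0.0907 * 1100.7531 / 40320
P = 0.0025

0.0025


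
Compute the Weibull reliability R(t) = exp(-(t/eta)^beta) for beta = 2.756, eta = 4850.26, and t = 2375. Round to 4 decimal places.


beta = 2.756, eta = 4850.26, t = 2375
t/eta = 2375 / 4850.26 = 0.4897
(t/eta)^beta = 0.4897^2.756 = 0.1398
R(t) = exp(-0.1398)
R(t) = 0.8696

0.8696


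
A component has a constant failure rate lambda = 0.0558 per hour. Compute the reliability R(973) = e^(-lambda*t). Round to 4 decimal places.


lambda = 0.0558
t = 973
lambda * t = 54.2934
R(t) = e^(-54.2934)
R(t) = 0.0

0.0


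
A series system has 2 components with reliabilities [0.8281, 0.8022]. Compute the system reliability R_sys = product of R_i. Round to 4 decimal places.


Components: [0.8281, 0.8022]
After component 1 (R=0.8281): product = 0.8281
After component 2 (R=0.8022): product = 0.6643
R_sys = 0.6643

0.6643


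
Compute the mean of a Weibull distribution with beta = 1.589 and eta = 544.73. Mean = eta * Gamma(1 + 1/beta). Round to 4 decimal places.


beta = 1.589, eta = 544.73
1/beta = 0.6293
1 + 1/beta = 1.6293
Gamma(1.6293) = 0.8972
Mean = 544.73 * 0.8972
Mean = 488.7061

488.7061


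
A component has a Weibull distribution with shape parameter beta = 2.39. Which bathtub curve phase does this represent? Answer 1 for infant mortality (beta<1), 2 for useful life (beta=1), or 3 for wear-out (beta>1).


beta = 2.39
Compare beta to 1:
beta < 1 => infant mortality (phase 1)
beta = 1 => useful life (phase 2)
beta > 1 => wear-out (phase 3)
Since beta = 2.39, this is wear-out (increasing failure rate)
Phase = 3

3


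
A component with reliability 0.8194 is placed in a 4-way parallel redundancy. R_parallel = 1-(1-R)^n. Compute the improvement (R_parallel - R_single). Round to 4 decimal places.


R_single = 0.8194, n = 4
1 - R_single = 0.1806
(1 - R_single)^n = 0.1806^4 = 0.0011
R_parallel = 1 - 0.0011 = 0.9989
Improvement = 0.9989 - 0.8194
Improvement = 0.1795

0.1795


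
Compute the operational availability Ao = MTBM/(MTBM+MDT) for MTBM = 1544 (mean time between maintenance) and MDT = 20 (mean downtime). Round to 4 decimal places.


MTBM = 1544
MDT = 20
MTBM + MDT = 1564
Ao = 1544 / 1564
Ao = 0.9872

0.9872
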